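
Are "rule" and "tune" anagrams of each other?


Word 1: "rule" → sorted: elru
Word 2: "tune" → sorted: entu
Same letters? elru != entu
Anagram = No


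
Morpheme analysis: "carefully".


Word: "carefully"
Morphemes: care | -ful | -ly
Each morpheme carries meaning
= 3 morphemes


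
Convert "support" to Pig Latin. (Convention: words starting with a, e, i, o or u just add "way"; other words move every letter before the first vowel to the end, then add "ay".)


Word: "support"
Starts with consonant(s) → move to end, add 'ay'
Consonant cluster: "s"
Pig Latin = "upportsay"


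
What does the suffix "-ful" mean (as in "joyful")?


Suffix: -ful
As in: joyful -> joy + -ful
Meaning = full of


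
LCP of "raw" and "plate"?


Word 1: "raw"
Word 2: "plate"
Comparing from start:
  Pos 0: 'r' != 'p' (stop)
LCP = "" (length 0)


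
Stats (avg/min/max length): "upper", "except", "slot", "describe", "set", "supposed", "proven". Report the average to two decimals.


Lengths: "upper"=5, "except"=6, "slot"=4, "describe"=8, "set"=3, "supposed"=8, "proven"=6
Sum = 40, Count = 7
Average = 40/7 = 5.71
= avg=5.71, min=3, max=8


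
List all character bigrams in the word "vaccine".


Word: "vaccine" (length 7)
Number of bigrams = 7 - 2 + 1 = 6
  Position 0: "va"
  Position 1: "ac"
  Position 2: "cc"
  Position 3: "ci"
  Position 4: "in"
  Position 5: "ne"
Bigrams = "va", "ac", "cc", "ci", "in", "ne"


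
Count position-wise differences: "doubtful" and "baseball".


Comparing character by character (same length = 8):
  Pos 0: 'd' vs 'b' !=
  Pos 1: 'o' vs 'a' !=
  Pos 2: 'u' vs 's' !=
  Pos 3: 'b' vs 'e' !=
  Pos 4: 't' vs 'b' !=
  Pos 5: 'f' vs 'a' !=
  Pos 6: 'u' vs 'l' !=
  Pos 7: 'l' vs 'l' =
Hamming distance = 7


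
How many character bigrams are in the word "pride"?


Word: "pride" (length 5)
Number of 2-grams = length - 2 + 1 = 5 - 2 + 1
= 4


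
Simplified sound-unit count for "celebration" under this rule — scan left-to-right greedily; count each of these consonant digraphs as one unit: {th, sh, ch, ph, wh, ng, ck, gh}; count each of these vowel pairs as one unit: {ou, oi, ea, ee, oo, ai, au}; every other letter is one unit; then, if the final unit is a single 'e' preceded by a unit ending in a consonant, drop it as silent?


Word: "celebration" (11 letters)
Left-to-right scan:
  [1] 'c' (letter)
  [2] 'e' (letter)
  [3] 'l' (letter)
  [4] 'e' (letter)
  [5] 'b' (letter)
  [6] 'r' (letter)
  [7] 'a' (letter)
  [8] 't' (letter)
  [9] 'i' (letter)
  [10] 'o' (letter)
  [11] 'n' (letter)
Units from scan: 11
Sound units = 11 units


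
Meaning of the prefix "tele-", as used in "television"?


Prefix: tele-
Example: television (tele- + vision)
Meaning = distant


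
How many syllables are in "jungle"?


Word: "jungle"
Syllable breakdown: jun | gle
Counting: 2 parts
= 2 syllables


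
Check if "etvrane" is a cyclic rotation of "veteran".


Word: "veteran", Candidate: "etvrane"
Method: check if candidate is substring of word+word
"veteranveteran" contains "etvrane"? No
Is rotation = No


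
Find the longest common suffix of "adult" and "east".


Word 1: "adult"
Word 2: "east"
Comparing from end:
  Pos -1: 't' == 't'
  Pos -2: 'l' != 's' (stop)
LCS = "t" (length 1)


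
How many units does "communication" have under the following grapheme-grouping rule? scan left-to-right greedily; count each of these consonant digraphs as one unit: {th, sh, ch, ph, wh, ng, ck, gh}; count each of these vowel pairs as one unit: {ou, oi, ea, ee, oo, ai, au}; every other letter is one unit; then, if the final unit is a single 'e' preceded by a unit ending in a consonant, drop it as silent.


Word: "communication" (13 letters)
Left-to-right scan:
  [1] 'c' (letter)
  [2] 'o' (letter)
  [3] 'm' (letter)
  [4] 'm' (letter)
  [5] 'u' (letter)
  [6] 'n' (letter)
  [7] 'i' (letter)
  [8] 'c' (letter)
  [9] 'a' (letter)
  [10] 't' (letter)
  [11] 'i' (letter)
  [12] 'o' (letter)
  [13] 'n' (letter)
Units from scan: 13
Sound units = 13 units


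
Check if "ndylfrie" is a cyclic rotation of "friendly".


Word: "friendly", Candidate: "ndylfrie"
Method: check if candidate is substring of word+word
"friendlyfriendly" contains "ndylfrie"? No
Is rotation = No


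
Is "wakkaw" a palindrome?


Word: "wakkaw"
Reversed: "wakkaw"
Forward == Backward? wakkaw == wakkaw
Palindrome = Yes


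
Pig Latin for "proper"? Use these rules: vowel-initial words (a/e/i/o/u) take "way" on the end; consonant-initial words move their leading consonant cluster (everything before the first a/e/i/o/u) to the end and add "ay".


Word: "proper"
Starts with consonant(s) → move to end, add 'ay'
Consonant cluster: "pr"
Pig Latin = "operpray"


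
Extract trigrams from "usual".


Word: "usual" (length 5)
Number of trigrams = 5 - 3 + 1 = 3
  Position 0: "usu"
  Position 1: "sua"
  Position 2: "ual"
Trigrams = "usu", "sua", "ual"


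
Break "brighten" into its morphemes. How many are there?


Word: "brighten"
Morphemes: bright | -en
Each morpheme carries meaning
= 2 morphemes


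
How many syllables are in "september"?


Word: "september"
Syllable breakdown: sep | tem | ber
Counting: 3 parts
= 3 syllables


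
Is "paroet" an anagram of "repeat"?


Word 1: "repeat" → sorted: aeeprt
Word 2: "paroet" → sorted: aeoprt
Same letters? aeeprt != aeoprt
Anagram = No


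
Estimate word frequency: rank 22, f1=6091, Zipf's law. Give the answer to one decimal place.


Zipf's law: f(r) = f(1) / r
f(1) = 6091
f(22) = 6091 / 22
= 276.9 occurrences


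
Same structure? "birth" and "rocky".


Pattern of "birth": [0, 1, 2, 3, 4]
Pattern of "rocky": [0, 1, 2, 3, 4]
Patterns match
Same pattern = Yes


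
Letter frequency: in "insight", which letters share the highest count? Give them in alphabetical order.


Word: "insight"
Letter counts:
  'g': 1
  'h': 1
  'i': 2
  'n': 1
  's': 1
  't': 1
Maximum count = 2
Most frequent = 'i' (2 times each)


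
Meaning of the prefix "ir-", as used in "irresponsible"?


Prefix: ir-
Example: irresponsible = ir- + responsible
Meaning = not


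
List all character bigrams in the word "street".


Word: "street" (length 6)
Number of bigrams = 6 - 2 + 1 = 5
  Position 0: "st"
  Position 1: "tr"
  Position 2: "re"
  Position 3: "ee"
  Position 4: "et"
Bigrams = "st", "tr", "re", "ee", "et"


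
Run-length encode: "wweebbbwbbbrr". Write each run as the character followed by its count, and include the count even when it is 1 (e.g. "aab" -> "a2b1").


String: "wweebbbwbbbrr"
Scanning for consecutive runs:
  'w' x 2
  'e' x 2
  'b' x 3
  'w' x 1
  'b' x 3
  'r' x 2
RLE = "w2e2b3w1b3r2"


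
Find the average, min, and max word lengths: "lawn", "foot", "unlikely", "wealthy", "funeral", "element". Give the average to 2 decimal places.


Lengths: "lawn"=4, "foot"=4, "unlikely"=8, "wealthy"=7, "funeral"=7, "element"=7
Sum = 37, Count = 6
Average = 37/6 = 6.17
= avg=6.17, min=4, max=8


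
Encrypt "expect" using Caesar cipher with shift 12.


Word: "expect"
Shift: 12
Each letter → (letter + shift) mod 26:
  'e' (4) + 12 = 16 → 'q'
  'x' (23) + 12 = 9 → 'j'
  'p' (15) + 12 = 1 → 'b'
  'e' (4) + 12 = 16 → 'q'
  'c' (2) + 12 = 14 → 'o'
  't' (19) + 12 = 5 → 'f'
Result = "qjbqof"


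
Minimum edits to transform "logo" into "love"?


Word 1: "logo" (length 4)
Word 2: "love" (length 4)
One optimal edit sequence (insert/delete/substitute each cost 1):
  1. keep 'l'
  2. keep 'o'
  3. substitute 'g' -> 'v'  (+1)
  4. substitute 'o' -> 'e'  (+1)
Total edit operations: 2
Edit distance = 2


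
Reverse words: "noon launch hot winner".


Original: "noon launch hot winner"
Words (1..n): noon | launch | hot | winner
Reversed (n..1): winner | hot | launch | noon
Result = "winner hot launch noon"


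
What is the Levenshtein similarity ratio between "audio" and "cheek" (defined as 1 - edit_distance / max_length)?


Word 1: "audio" (length 5)
Word 2: "cheek" (length 5)
One optimal edit sequence:
  1. substitute 'a' -> 'c'  (+1)
  2. substitute 'u' -> 'h'  (+1)
  3. substitute 'd' -> 'e'  (+1)
  4. substitute 'i' -> 'e'  (+1)
  5. substitute 'o' -> 'k'  (+1)
Edit distance = 5
Max length = max(5, 5) = 5
Similarity = 1 - 5/5
= 0.0000


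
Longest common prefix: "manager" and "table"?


Word 1: "manager"
Word 2: "table"
Comparing from start:
  Pos 0: 'm' != 't' (stop)
LCP = "" (length 0)


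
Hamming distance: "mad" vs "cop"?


Comparing character by character (same length = 3):
  Pos 0: 'm' vs 'c' !=
  Pos 1: 'a' vs 'o' !=
  Pos 2: 'd' vs 'p' !=
Hamming distance = 3


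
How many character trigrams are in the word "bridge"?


Word: "bridge" (length 6)
Number of 3-grams = length - 3 + 1 = 6 - 3 + 1
= 4


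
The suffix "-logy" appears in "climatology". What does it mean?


Suffix: -logy
As in: climatology -> climate + -logy, with a spelling change
Meaning = study of


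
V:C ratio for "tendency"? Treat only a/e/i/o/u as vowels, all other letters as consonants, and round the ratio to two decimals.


Word: "tendency"
Vowels (a,e,i,o,u): 2
Consonants: 6
Ratio = 2/6
= 0.33


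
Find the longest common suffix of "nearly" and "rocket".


Word 1: "nearly"
Word 2: "rocket"
Comparing from end:
  Pos -1: 'y' != 't' (stop)
LCS = "" (length 0)


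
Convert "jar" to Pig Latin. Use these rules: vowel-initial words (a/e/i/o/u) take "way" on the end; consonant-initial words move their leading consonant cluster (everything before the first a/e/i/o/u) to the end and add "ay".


Word: "jar"
Starts with consonant(s) → move to end, add 'ay'
Consonant cluster: "j"
Pig Latin = "arjay"


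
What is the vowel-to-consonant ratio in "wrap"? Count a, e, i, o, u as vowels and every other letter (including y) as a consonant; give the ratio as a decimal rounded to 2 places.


Word: "wrap"
Vowels (a,e,i,o,u): 1
Consonants: 3
Ratio = 1/3
= 0.33


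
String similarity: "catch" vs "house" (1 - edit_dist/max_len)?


Word 1: "catch" (length 5)
Word 2: "house" (length 5)
One optimal edit sequence:
  1. substitute 'c' -> 'h'  (+1)
  2. substitute 'a' -> 'o'  (+1)
  3. substitute 't' -> 'u'  (+1)
  4. substitute 'c' -> 's'  (+1)
  5. substitute 'h' -> 'e'  (+1)
Edit distance = 5
Max length = max(5, 5) = 5
Similarity = 1 - 5/5
= 0.0000


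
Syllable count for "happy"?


Word: "happy"
Syllable breakdown: hap | py
Counting: 2 parts
= 2 syllables


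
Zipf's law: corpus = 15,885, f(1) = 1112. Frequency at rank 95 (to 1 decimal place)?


Zipf's law: f(r) = f(1) / r
f(1) = 1112
f(95) = 1112 / 95
= 11.7 occurrences


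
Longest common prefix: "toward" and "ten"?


Word 1: "toward"
Word 2: "ten"
Comparing from start:
  Pos 0: 't' == 't'
  Pos 1: 'o' != 'e' (stop)
LCP = "t" (length 1)


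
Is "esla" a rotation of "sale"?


Word: "sale", Candidate: "esla"
Method: check if candidate is substring of word+word
"salesale" contains "esla"? No
Is rotation = No


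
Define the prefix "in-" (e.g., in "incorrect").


Prefix: in-
As in: incorrect -> in- + correct
Meaning = not / into


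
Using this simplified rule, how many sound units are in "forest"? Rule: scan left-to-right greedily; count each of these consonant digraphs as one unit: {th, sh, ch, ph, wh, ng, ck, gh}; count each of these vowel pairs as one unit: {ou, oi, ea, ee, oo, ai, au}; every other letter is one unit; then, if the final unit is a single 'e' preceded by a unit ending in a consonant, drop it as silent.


Word: "forest" (6 letters)
Left-to-right scan:
  (1) 'f' (letter)
  (2) 'o' (letter)
  (3) 'r' (letter)
  (4) 'e' (letter)
  (5) 's' (letter)
  (6) 't' (letter)
Units from scan: 6
Sound units = 6 units


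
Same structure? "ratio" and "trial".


Pattern of "ratio": [0, 1, 2, 3, 4]
Pattern of "trial": [0, 1, 2, 3, 4]
Patterns match
Same pattern = Yes


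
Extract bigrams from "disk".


Word: "disk" (length 4)
Number of bigrams = 4 - 2 + 1 = 3
  Position 0: "di"
  Position 1: "is"
  Position 2: "sk"
Bigrams = "di", "is", "sk"


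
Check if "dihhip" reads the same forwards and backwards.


Word: "dihhip"
Reversed: "pihhid"
Forward == Backward? dihhip != pihhid
Palindrome = No


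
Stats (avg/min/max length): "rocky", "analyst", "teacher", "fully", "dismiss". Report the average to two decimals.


Lengths: "rocky"=5, "analyst"=7, "teacher"=7, "fully"=5, "dismiss"=7
Sum = 31, Count = 5
Average = 31/5 = 6.20
= avg=6.20, min=5, max=7


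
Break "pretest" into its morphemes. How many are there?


Word: "pretest"
Morphemes: pre- / test
Each morpheme carries meaning
= 2 morphemes


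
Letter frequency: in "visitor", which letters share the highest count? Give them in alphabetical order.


Word: "visitor"
Letter counts:
  'i': 2
  'o': 1
  'r': 1
  's': 1
  't': 1
  'v': 1
Maximum count = 2
Most frequent = 'i' (2 times each)


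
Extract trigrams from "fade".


Word: "fade" (length 4)
Number of trigrams = 4 - 3 + 1 = 2
  Position 0: "fad"
  Position 1: "ade"
Trigrams = "fad", "ade"


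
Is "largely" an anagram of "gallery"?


Word 1: "gallery" → sorted: aegllry
Word 2: "largely" → sorted: aegllry
Same letters? aegllry == aegllry
Anagram = Yes


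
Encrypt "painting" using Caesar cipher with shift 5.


Word: "painting"
Shift: 5
Each letter → (letter + shift) mod 26:
  'p' (15) + 5 = 20 → 'u'
  'a' (0) + 5 = 5 → 'f'
  'i' (8) + 5 = 13 → 'n'
  'n' (13) + 5 = 18 → 's'
  't' (19) + 5 = 24 → 'y'
  'i' (8) + 5 = 13 → 'n'
  'n' (13) + 5 = 18 → 's'
  'g' (6) + 5 = 11 → 'l'
Result = "ufnsynsl"


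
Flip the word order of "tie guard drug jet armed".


Original: "tie guard drug jet armed"
Words (1..n): tie | guard | drug | jet | armed
Reversed (n..1): armed | jet | drug | guard | tie
Result = "armed jet drug guard tie"


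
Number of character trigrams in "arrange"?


Word: "arrange" (length 7)
Number of 3-grams = length - 3 + 1 = 7 - 3 + 1
= 5


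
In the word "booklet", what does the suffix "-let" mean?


Suffix: -let
As in: booklet -> book + -let
Meaning = small


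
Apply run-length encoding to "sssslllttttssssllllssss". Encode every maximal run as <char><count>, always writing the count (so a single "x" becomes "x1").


String: "sssslllttttssssllllssss"
Scanning for consecutive runs:
  's' x 4
  'l' x 3
  't' x 4
  's' x 4
  'l' x 4
  's' x 4
RLE = "s4l3t4s4l4s4"


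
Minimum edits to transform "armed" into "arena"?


Word 1: "armed" (length 5)
Word 2: "arena" (length 5)
One optimal edit sequence (insert/delete/substitute each cost 1):
  1. keep 'a'
  2. keep 'r'
  3. substitute 'm' -> 'e'  (+1)
  4. substitute 'e' -> 'n'  (+1)
  5. substitute 'd' -> 'a'  (+1)
Total edit operations: 3
Edit distance = 3


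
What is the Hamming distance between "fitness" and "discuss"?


Comparing character by character (same length = 7):
  Pos 0: 'f' vs 'd' !=
  Pos 1: 'i' vs 'i' =
  Pos 2: 't' vs 's' !=
  Pos 3: 'n' vs 'c' !=
  Pos 4: 'e' vs 'u' !=
  Pos 5: 's' vs 's' =
  Pos 6: 's' vs 's' =
Hamming distance = 4


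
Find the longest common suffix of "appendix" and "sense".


Word 1: "appendix"
Word 2: "sense"
Comparing from end:
  Pos -1: 'x' != 'e' (stop)
LCS = "" (length 0)


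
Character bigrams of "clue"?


Word: "clue" (length 4)
Number of bigrams = 4 - 2 + 1 = 3
  Position 0: "cl"
  Position 1: "lu"
  Position 2: "ue"
Bigrams = "cl", "lu", "ue"


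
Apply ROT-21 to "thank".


Word: "thank"
Shift: 21
Each letter → (letter + shift) mod 26:
  't' (19) + 21 = 14 → 'o'
  'h' (7) + 21 = 2 → 'c'
  'a' (0) + 21 = 21 → 'v'
  'n' (13) + 21 = 8 → 'i'
  'k' (10) + 21 = 5 → 'f'
Result = "ocvif"


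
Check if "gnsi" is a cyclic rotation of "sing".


Word: "sing", Candidate: "gnsi"
Method: check if candidate is substring of word+word
"singsing" contains "gnsi"? No
Is rotation = No


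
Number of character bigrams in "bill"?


Word: "bill" (length 4)
Number of 2-grams = length - 2 + 1 = 4 - 2 + 1
= 3


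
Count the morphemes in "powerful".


Word: "powerful"
Morphemes: power + -ful
Each morpheme carries meaning
= 2 morphemes


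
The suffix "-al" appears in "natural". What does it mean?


Suffix: -al
As in: natural -> nature + -al, with a spelling change
Meaning = relating to


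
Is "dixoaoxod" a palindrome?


Word: "dixoaoxod"
Reversed: "doxoaoxid"
Forward == Backward? dixoaoxod != doxoaoxid
Palindrome = No


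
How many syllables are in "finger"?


Word: "finger"
Syllable breakdown: fin-ger
Counting: 2 parts
= 2 syllables


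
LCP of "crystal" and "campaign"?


Word 1: "crystal"
Word 2: "campaign"
Comparing from start:
  Pos 0: 'c' == 'c'
  Pos 1: 'r' != 'a' (stop)
LCP = "c" (length 1)


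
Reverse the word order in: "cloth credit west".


Original: "cloth credit west"
Words (1..n): cloth | credit | west
Reversed (n..1): west | credit | cloth
Result = "west credit cloth"


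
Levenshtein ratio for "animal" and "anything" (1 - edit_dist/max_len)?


Word 1: "animal" (length 6)
Word 2: "anything" (length 8)
One optimal edit sequence:
  1. keep 'a'
  2. keep 'n'
  3. insert 'y'  (+1)
  4. insert 't'  (+1)
  5. substitute 'i' -> 'h'  (+1)
  6. substitute 'm' -> 'i'  (+1)
  7. substitute 'a' -> 'n'  (+1)
  8. substitute 'l' -> 'g'  (+1)
Edit distance = 6
Max length = max(6, 8) = 8
Similarity = 1 - 6/8
= 0.2500


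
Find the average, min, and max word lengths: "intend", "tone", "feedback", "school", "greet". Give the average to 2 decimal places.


Lengths: "intend"=6, "tone"=4, "feedback"=8, "school"=6, "greet"=5
Sum = 29, Count = 5
Average = 29/5 = 5.80
= avg=5.80, min=4, max=8


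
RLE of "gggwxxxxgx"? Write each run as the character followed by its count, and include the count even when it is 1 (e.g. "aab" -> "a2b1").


String: "gggwxxxxgx"
Scanning for consecutive runs:
  'g' x 3
  'w' x 1
  'x' x 4
  'g' x 1
  'x' x 1
RLE = "g3w1x4g1x1"


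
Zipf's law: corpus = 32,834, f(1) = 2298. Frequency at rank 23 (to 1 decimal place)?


Zipf's law: f(r) = f(1) / r
f(1) = 2298
f(23) = 2298 / 23
= 99.9 occurrences


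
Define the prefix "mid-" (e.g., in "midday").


Prefix: mid-
Example: midday (mid- + day)
Meaning = middle


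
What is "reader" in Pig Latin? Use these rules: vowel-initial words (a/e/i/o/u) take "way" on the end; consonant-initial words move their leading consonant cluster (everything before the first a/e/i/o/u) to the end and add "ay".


Word: "reader"
Starts with consonant(s) → move to end, add 'ay'
Consonant cluster: "r"
Pig Latin = "eaderray"


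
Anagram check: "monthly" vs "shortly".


Word 1: "monthly" → sorted: hlmnoty
Word 2: "shortly" → sorted: hlorsty
Same letters? hlmnoty != hlorsty
Anagram = No


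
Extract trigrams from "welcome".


Word: "welcome" (length 7)
Number of trigrams = 7 - 3 + 1 = 5
  Position 0: "wel"
  Position 1: "elc"
  Position 2: "lco"
  Position 3: "com"
  Position 4: "ome"
Trigrams = "wel", "elc", "lco", "com", "ome"


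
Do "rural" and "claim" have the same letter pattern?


Pattern of "rural": [0, 1, 0, 2, 3]
Pattern of "claim": [0, 1, 2, 3, 4]
Patterns do not match
Same pattern = No


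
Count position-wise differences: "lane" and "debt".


Comparing character by character (same length = 4):
  Pos 0: 'l' vs 'd' !=
  Pos 1: 'a' vs 'e' !=
  Pos 2: 'n' vs 'b' !=
  Pos 3: 'e' vs 't' !=
Hamming distance = 4


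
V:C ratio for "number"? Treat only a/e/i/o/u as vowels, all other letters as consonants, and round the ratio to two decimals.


Word: "number"
Vowels (a,e,i,o,u): 2
Consonants: 4
Ratio = 2/4
= 0.50


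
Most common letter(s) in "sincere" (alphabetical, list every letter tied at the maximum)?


Word: "sincere"
Letter counts:
  'c': 1
  'e': 2
  'i': 1
  'n': 1
  'r': 1
  's': 1
Maximum count = 2
Most frequent = 'e' (2 times each)


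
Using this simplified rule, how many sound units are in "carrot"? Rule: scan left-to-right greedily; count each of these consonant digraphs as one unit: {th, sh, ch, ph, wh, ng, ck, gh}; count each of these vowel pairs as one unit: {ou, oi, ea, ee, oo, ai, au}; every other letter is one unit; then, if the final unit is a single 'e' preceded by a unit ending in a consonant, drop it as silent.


Word: "carrot" (6 letters)
Left-to-right scan:
  [1] 'c' (letter)
  [2] 'a' (letter)
  [3] 'r' (letter)
  [4] 'r' (letter)
  [5] 'o' (letter)
  [6] 't' (letter)
Units from scan: 6
Sound units = 6 units


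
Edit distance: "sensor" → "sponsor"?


Word 1: "sensor" (length 6)
Word 2: "sponsor" (length 7)
One optimal edit sequence (insert/delete/substitute each cost 1):
  1. keep 's'
  2. insert 'p'  (+1)
  3. substitute 'e' -> 'o'  (+1)
  4. keep 'n'
  5. keep 's'
  6. keep 'o'
  7. keep 'r'
Total edit operations: 2
Edit distance = 2


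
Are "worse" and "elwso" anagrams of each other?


Word 1: "worse" → sorted: eorsw
Word 2: "elwso" → sorted: elosw
Same letters? eorsw != elosw
Anagram = No


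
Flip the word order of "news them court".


Original: "news them court"
Words (1..n): news | them | court
Reversed (n..1): court | them | news
Result = "court them news"


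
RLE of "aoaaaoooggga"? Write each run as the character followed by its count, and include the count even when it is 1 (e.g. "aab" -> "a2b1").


String: "aoaaaoooggga"
Scanning for consecutive runs:
  'a' x 1
  'o' x 1
  'a' x 3
  'o' x 3
  'g' x 3
  'a' x 1
RLE = "a1o1a3o3g3a1"


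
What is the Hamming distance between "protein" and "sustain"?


Comparing character by character (same length = 7):
  Pos 0: 'p' vs 's' !=
  Pos 1: 'r' vs 'u' !=
  Pos 2: 'o' vs 's' !=
  Pos 3: 't' vs 't' =
  Pos 4: 'e' vs 'a' !=
  Pos 5: 'i' vs 'i' =
  Pos 6: 'n' vs 'n' =
Hamming distance = 4


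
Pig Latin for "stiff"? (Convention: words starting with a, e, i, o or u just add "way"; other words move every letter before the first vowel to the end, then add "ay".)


Word: "stiff"
Starts with consonant(s) → move to end, add 'ay'
Consonant cluster: "st"
Pig Latin = "iffstay"


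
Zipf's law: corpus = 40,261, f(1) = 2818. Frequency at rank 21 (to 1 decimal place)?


Zipf's law: f(r) = f(1) / r
f(1) = 2818
f(21) = 2818 / 21
= 134.2 occurrences


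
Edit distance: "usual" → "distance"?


Word 1: "usual" (length 5)
Word 2: "distance" (length 8)
One optimal edit sequence (insert/delete/substitute each cost 1):
  1. insert 'd'  (+1)
  2. substitute 'u' -> 'i'  (+1)
  3. keep 's'
  4. substitute 'u' -> 't'  (+1)
  5. keep 'a'
  6. insert 'n'  (+1)
  7. insert 'c'  (+1)
  8. substitute 'l' -> 'e'  (+1)
Total edit operations: 6
Edit distance = 6


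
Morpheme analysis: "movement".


Word: "movement"
Morphemes: move + -ment
Each morpheme carries meaning
= 2 morphemes


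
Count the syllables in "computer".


Word: "computer"
Syllable breakdown: com / pu / ter
Counting: 3 parts
= 3 syllables


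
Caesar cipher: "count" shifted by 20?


Word: "count"
Shift: 20
Each letter → (letter + shift) mod 26:
  'c' (2) + 20 = 22 → 'w'
  'o' (14) + 20 = 8 → 'i'
  'u' (20) + 20 = 14 → 'o'
  'n' (13) + 20 = 7 → 'h'
  't' (19) + 20 = 13 → 'n'
Result = "wiohn"


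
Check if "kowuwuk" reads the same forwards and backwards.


Word: "kowuwuk"
Reversed: "kuwuwok"
Forward == Backward? kowuwuk != kuwuwok
Palindrome = No


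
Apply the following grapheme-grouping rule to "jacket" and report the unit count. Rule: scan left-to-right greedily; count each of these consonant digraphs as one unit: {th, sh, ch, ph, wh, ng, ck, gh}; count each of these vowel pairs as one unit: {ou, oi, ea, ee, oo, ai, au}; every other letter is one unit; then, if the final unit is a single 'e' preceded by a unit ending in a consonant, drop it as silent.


Word: "jacket" (6 letters)
Left-to-right scan:
  (1) 'j' (letter)
  (2) 'a' (letter)
  (3) 'ck' (digraph)
  (4) 'e' (letter)
  (5) 't' (letter)
Units from scan: 5
Sound units = 5 units


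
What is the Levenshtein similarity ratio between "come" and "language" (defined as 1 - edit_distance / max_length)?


Word 1: "come" (length 4)
Word 2: "language" (length 8)
One optimal edit sequence:
  1. insert 'l'  (+1)
  2. insert 'a'  (+1)
  3. insert 'n'  (+1)
  4. insert 'g'  (+1)
  5. substitute 'c' -> 'u'  (+1)
  6. substitute 'o' -> 'a'  (+1)
  7. substitute 'm' -> 'g'  (+1)
  8. keep 'e'
Edit distance = 7
Max length = max(4, 8) = 8
Similarity = 1 - 7/8
= 0.1250


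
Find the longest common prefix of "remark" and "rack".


Word 1: "remark"
Word 2: "rack"
Comparing from start:
  Pos 0: 'r' == 'r'
  Pos 1: 'e' != 'a' (stop)
LCP = "r" (length 1)


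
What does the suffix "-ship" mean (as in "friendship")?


Suffix: -ship
Example: friendship (friend + -ship)
Meaning = state / position


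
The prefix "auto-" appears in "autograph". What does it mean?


Prefix: auto-
As in: autograph -> auto- + graph
Meaning = self


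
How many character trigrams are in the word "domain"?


Word: "domain" (length 6)
Number of 3-grams = length - 3 + 1 = 6 - 3 + 1
= 4


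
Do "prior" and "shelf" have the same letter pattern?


Pattern of "prior": [0, 1, 2, 3, 1]
Pattern of "shelf": [0, 1, 2, 3, 4]
Patterns do not match
Same pattern = No


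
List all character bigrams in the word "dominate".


Word: "dominate" (length 8)
Number of bigrams = 8 - 2 + 1 = 7
  Position 0: "do"
  Position 1: "om"
  Position 2: "mi"
  Position 3: "in"
  Position 4: "na"
  Position 5: "at"
  Position 6: "te"
Bigrams = "do", "om", "mi", "in", "na", "at", "te"


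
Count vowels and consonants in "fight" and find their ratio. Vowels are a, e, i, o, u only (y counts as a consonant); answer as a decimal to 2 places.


Word: "fight"
Vowels (a,e,i,o,u): 1
Consonants: 4
Ratio = 1/4
= 0.25


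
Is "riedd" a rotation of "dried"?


Word: "dried", Candidate: "riedd"
Method: check if candidate is substring of word+word
"drieddried" contains "riedd"? Yes
Is rotation = Yes


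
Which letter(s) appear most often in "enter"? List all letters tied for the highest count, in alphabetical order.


Word: "enter"
Letter counts:
  'e': 2
  'n': 1
  'r': 1
  't': 1
Maximum count = 2
Most frequent = 'e' (2 times each)


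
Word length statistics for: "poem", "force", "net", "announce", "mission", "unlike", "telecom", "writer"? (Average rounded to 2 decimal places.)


Lengths: "poem"=4, "force"=5, "net"=3, "announce"=8, "mission"=7, "unlike"=6, "telecom"=7, "writer"=6
Sum = 46, Count = 8
Average = 46/8 = 5.75
= avg=5.75, min=3, max=8


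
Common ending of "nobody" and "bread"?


Word 1: "nobody"
Word 2: "bread"
Comparing from end:
  Pos -1: 'y' != 'd' (stop)
LCS = "" (length 0)


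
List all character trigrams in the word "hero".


Word: "hero" (length 4)
Number of trigrams = 4 - 3 + 1 = 2
  Position 0: "her"
  Position 1: "ero"
Trigrams = "her", "ero"


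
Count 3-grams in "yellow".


Word: "yellow" (length 6)
Number of 3-grams = length - 3 + 1 = 6 - 3 + 1
= 4


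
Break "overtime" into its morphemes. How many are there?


Word: "overtime"
Morphemes: over- / time
Each morpheme carries meaning
= 2 morphemes


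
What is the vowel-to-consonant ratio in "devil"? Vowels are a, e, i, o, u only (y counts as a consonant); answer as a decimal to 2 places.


Word: "devil"
Vowels (a,e,i,o,u): 2
Consonants: 3
Ratio = 2/3
= 0.67


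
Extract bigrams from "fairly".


Word: "fairly" (length 6)
Number of bigrams = 6 - 2 + 1 = 5
  Position 0: "fa"
  Position 1: "ai"
  Position 2: "ir"
  Position 3: "rl"
  Position 4: "ly"
Bigrams = "fa", "ai", "ir", "rl", "ly"


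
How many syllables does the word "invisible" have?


Word: "invisible"
Syllable breakdown: in-vis-i-ble
Counting: 4 parts
= 4 syllables


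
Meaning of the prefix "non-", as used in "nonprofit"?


Prefix: non-
Example: nonprofit = non- + profit
Meaning = not


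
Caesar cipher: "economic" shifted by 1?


Word: "economic"
Shift: 1
Each letter → (letter + shift) mod 26:
  'e' (4) + 1 = 5 → 'f'
  'c' (2) + 1 = 3 → 'd'
  'o' (14) + 1 = 15 → 'p'
  'n' (13) + 1 = 14 → 'o'
  'o' (14) + 1 = 15 → 'p'
  'm' (12) + 1 = 13 → 'n'
  'i' (8) + 1 = 9 → 'j'
  'c' (2) + 1 = 3 → 'd'
Result = "fdpopnjd"


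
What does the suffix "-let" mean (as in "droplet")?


Suffix: -let
As in: droplet -> drop + -let
Meaning = small


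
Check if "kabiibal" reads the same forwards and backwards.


Word: "kabiibal"
Reversed: "labiibak"
Forward == Backward? kabiibal != labiibak
Palindrome = No


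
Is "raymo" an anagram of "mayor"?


Word 1: "mayor" → sorted: amory
Word 2: "raymo" → sorted: amory
Same letters? amory == amory
Anagram = Yes


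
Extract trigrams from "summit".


Word: "summit" (length 6)
Number of trigrams = 6 - 3 + 1 = 4
  Position 0: "sum"
  Position 1: "umm"
  Position 2: "mmi"
  Position 3: "mit"
Trigrams = "sum", "umm", "mmi", "mit"


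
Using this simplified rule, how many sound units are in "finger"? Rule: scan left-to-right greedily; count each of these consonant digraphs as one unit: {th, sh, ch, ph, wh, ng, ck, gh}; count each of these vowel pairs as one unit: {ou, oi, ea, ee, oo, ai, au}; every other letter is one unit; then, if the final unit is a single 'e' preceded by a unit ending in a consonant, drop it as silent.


Word: "finger" (6 letters)
Left-to-right scan:
  1. 'f' (letter)
  2. 'i' (letter)
  3. 'ng' (digraph)
  4. 'e' (letter)
  5. 'r' (letter)
Units from scan: 5
Sound units = 5 units


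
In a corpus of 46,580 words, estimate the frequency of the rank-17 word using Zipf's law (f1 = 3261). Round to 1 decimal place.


Zipf's law: f(r) = f(1) / r
f(1) = 3261
f(17) = 3261 / 17
= 191.8 occurrences


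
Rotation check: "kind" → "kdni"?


Word: "kind", Candidate: "kdni"
Method: check if candidate is substring of word+word
"kindkind" contains "kdni"? No
Is rotation = No


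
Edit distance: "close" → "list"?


Word 1: "close" (length 5)
Word 2: "list" (length 4)
One optimal edit sequence (insert/delete/substitute each cost 1):
  1. delete 'c'  (+1)
  2. keep 'l'
  3. substitute 'o' -> 'i'  (+1)
  4. keep 's'
  5. substitute 'e' -> 't'  (+1)
Total edit operations: 3
Edit distance = 3


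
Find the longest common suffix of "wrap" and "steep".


Word 1: "wrap"
Word 2: "steep"
Comparing from end:
  Pos -1: 'p' == 'p'
  Pos -2: 'a' != 'e' (stop)
LCS = "p" (length 1)


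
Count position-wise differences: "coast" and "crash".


Comparing character by character (same length = 5):
  Pos 0: 'c' vs 'c' =
  Pos 1: 'o' vs 'r' !=
  Pos 2: 'a' vs 'a' =
  Pos 3: 's' vs 's' =
  Pos 4: 't' vs 'h' !=
Hamming distance = 2


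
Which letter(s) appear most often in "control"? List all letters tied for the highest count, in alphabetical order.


Word: "control"
Letter counts:
  'c': 1
  'l': 1
  'n': 1
  'o': 2
  'r': 1
  't': 1
Maximum count = 2
Most frequent = 'o' (2 times each)


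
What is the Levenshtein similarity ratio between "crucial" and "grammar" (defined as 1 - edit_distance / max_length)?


Word 1: "crucial" (length 7)
Word 2: "grammar" (length 7)
One optimal edit sequence:
  1. substitute 'c' -> 'g'  (+1)
  2. keep 'r'
  3. substitute 'u' -> 'a'  (+1)
  4. substitute 'c' -> 'm'  (+1)
  5. substitute 'i' -> 'm'  (+1)
  6. keep 'a'
  7. substitute 'l' -> 'r'  (+1)
Edit distance = 5
Max length = max(7, 7) = 7
Similarity = 1 - 5/7
= 0.2857


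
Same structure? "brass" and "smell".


Pattern of "brass": [0, 1, 2, 3, 3]
Pattern of "smell": [0, 1, 2, 3, 3]
Patterns match
Same pattern = Yes


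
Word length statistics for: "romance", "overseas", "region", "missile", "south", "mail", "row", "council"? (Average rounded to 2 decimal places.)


Lengths: "romance"=7, "overseas"=8, "region"=6, "missile"=7, "south"=5, "mail"=4, "row"=3, "council"=7
Sum = 47, Count = 8
Average = 47/8 = 5.88
= avg=5.88, min=3, max=8


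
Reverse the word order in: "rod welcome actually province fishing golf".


Original: "rod welcome actually province fishing golf"
Words (1..n): rod | welcome | actually | province | fishing | golf
Reversed (n..1): golf | fishing | province | actually | welcome | rod
Result = "golf fishing province actually welcome rod"


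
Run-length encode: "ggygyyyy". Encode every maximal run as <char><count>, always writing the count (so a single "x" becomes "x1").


String: "ggygyyyy"
Scanning for consecutive runs:
  'g' x 2
  'y' x 1
  'g' x 1
  'y' x 4
RLE = "g2y1g1y4"


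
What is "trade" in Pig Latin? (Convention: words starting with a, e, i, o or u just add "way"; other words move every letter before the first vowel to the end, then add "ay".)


Word: "trade"
Starts with consonant(s) → move to end, add 'ay'
Consonant cluster: "tr"
Pig Latin = "adetray"


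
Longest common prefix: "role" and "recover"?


Word 1: "role"
Word 2: "recover"
Comparing from start:
  Pos 0: 'r' == 'r'
  Pos 1: 'o' != 'e' (stop)
LCP = "r" (length 1)


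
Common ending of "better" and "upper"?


Word 1: "better"
Word 2: "upper"
Comparing from end:
  Pos -1: 'r' == 'r'
  Pos -2: 'e' == 'e'
  Pos -3: 't' != 'p' (stop)
LCS = "er" (length 2)


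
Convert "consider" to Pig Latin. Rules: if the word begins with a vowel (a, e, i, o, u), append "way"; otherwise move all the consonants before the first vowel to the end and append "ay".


Word: "consider"
Starts with consonant(s) → move to end, add 'ay'
Consonant cluster: "c"
Pig Latin = "onsidercay"


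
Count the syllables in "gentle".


Word: "gentle"
Syllable breakdown: gen · tle
Counting: 2 parts
= 2 syllables


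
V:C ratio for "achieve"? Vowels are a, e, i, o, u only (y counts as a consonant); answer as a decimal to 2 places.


Word: "achieve"
Vowels (a,e,i,o,u): 4
Consonants: 3
Ratio = 4/3
= 1.33


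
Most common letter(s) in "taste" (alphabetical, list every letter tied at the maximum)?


Word: "taste"
Letter counts:
  'a': 1
  'e': 1
  's': 1
  't': 2
Maximum count = 2
Most frequent = 't' (2 times each)


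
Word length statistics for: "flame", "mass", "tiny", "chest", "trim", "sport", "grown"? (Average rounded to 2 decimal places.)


Lengths: "flame"=5, "mass"=4, "tiny"=4, "chest"=5, "trim"=4, "sport"=5, "grown"=5
Sum = 32, Count = 7
Average = 32/7 = 4.57
= avg=4.57, min=4, max=5


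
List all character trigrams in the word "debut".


Word: "debut" (length 5)
Number of trigrams = 5 - 3 + 1 = 3
  Position 0: "deb"
  Position 1: "ebu"
  Position 2: "but"
Trigrams = "deb", "ebu", "but"


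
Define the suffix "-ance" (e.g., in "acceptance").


Suffix: -ance
Example: acceptance (accept + -ance)
Meaning = state of


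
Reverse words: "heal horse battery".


Original: "heal horse battery"
Words (1..n): heal | horse | battery
Reversed (n..1): battery | horse | heal
Result = "battery horse heal"


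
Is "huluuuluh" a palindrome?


Word: "huluuuluh"
Reversed: "huluuuluh"
Forward == Backward? huluuuluh == huluuuluh
Palindrome = Yes


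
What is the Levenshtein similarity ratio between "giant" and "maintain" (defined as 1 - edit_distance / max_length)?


Word 1: "giant" (length 5)
Word 2: "maintain" (length 8)
One optimal edit sequence:
  1. insert 'm'  (+1)
  2. substitute 'g' -> 'a'  (+1)
  3. keep 'i'
  4. insert 'n'  (+1)
  5. insert 't'  (+1)
  6. keep 'a'
  7. substitute 'n' -> 'i'  (+1)
  8. substitute 't' -> 'n'  (+1)
Edit distance = 6
Max length = max(5, 8) = 8
Similarity = 1 - 6/8
= 0.2500


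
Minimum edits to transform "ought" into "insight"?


Word 1: "ought" (length 5)
Word 2: "insight" (length 7)
One optimal edit sequence (insert/delete/substitute each cost 1):
  1. insert 'i'  (+1)
  2. insert 'n'  (+1)
  3. substitute 'o' -> 's'  (+1)
  4. substitute 'u' -> 'i'  (+1)
  5. keep 'g'
  6. keep 'h'
  7. keep 't'
Total edit operations: 4
Edit distance = 4


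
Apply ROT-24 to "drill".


Word: "drill"
Shift: 24
Each letter → (letter + shift) mod 26:
  'd' (3) + 24 = 1 → 'b'
  'r' (17) + 24 = 15 → 'p'
  'i' (8) + 24 = 6 → 'g'
  'l' (11) + 24 = 9 → 'j'
  'l' (11) + 24 = 9 → 'j'
Result = "bpgjj"


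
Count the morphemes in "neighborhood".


Word: "neighborhood"
Morphemes: neighbor | -hood
Each morpheme carries meaning
= 2 morphemes


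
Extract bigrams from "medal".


Word: "medal" (length 5)
Number of bigrams = 5 - 2 + 1 = 4
  Position 0: "me"
  Position 1: "ed"
  Position 2: "da"
  Position 3: "al"
Bigrams = "me", "ed", "da", "al"


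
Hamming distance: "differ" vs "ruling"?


Comparing character by character (same length = 6):
  Pos 0: 'd' vs 'r' !=
  Pos 1: 'i' vs 'u' !=
  Pos 2: 'f' vs 'l' !=
  Pos 3: 'f' vs 'i' !=
  Pos 4: 'e' vs 'n' !=
  Pos 5: 'r' vs 'g' !=
Hamming distance = 6


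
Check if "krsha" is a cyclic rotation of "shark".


Word: "shark", Candidate: "krsha"
Method: check if candidate is substring of word+word
"sharkshark" contains "krsha"? No
Is rotation = No


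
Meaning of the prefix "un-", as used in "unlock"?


Prefix: un-
Example: unlock (un- + lock)
Meaning = not / reverse


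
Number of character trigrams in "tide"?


Word: "tide" (length 4)
Number of 3-grams = length - 3 + 1 = 4 - 3 + 1
= 2


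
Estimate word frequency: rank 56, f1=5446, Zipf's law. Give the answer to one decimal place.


Zipf's law: f(r) = f(1) / r
f(1) = 5446
f(56) = 5446 / 56
= 97.3 occurrences


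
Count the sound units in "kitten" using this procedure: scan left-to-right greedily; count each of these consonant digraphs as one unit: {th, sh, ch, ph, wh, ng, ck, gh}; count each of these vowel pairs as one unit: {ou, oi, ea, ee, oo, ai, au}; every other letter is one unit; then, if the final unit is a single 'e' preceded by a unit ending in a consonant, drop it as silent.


Word: "kitten" (6 letters)
Left-to-right scan:
  [1] 'k' (letter)
  [2] 'i' (letter)
  [3] 't' (letter)
  [4] 't' (letter)
  [5] 'e' (letter)
  [6] 'n' (letter)
Units from scan: 6
Sound units = 6 units


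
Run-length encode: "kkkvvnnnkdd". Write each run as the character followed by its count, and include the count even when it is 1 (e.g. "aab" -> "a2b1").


String: "kkkvvnnnkdd"
Scanning for consecutive runs:
  'k' x 3
  'v' x 2
  'n' x 3
  'k' x 1
  'd' x 2
RLE = "k3v2n3k1d2"


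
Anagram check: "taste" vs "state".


Word 1: "taste" → sorted: aestt
Word 2: "state" → sorted: aestt
Same letters? aestt == aestt
Anagram = Yes


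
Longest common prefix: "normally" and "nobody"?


Word 1: "normally"
Word 2: "nobody"
Comparing from start:
  Pos 0: 'n' == 'n'
  Pos 1: 'o' == 'o'
  Pos 2: 'r' != 'b' (stop)
LCP = "no" (length 2)


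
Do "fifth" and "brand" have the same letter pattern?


Pattern of "fifth": [0, 1, 0, 2, 3]
Pattern of "brand": [0, 1, 2, 3, 4]
Patterns do not match
Same pattern = No


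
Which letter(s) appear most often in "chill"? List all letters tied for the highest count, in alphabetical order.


Word: "chill"
Letter counts:
  'c': 1
  'h': 1
  'i': 1
  'l': 2
Maximum count = 2
Most frequent = 'l' (2 times each)


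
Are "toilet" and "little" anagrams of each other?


Word 1: "toilet" → sorted: eilott
Word 2: "little" → sorted: eilltt
Same letters? eilott != eilltt
Anagram = No


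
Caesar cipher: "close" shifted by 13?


Word: "close"
Shift: 13
Each letter → (letter + shift) mod 26:
  'c' (2) + 13 = 15 → 'p'
  'l' (11) + 13 = 24 → 'y'
  'o' (14) + 13 = 1 → 'b'
  's' (18) + 13 = 5 → 'f'
  'e' (4) + 13 = 17 → 'r'
Result = "pybfr"


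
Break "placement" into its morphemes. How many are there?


Word: "placement"
Morphemes: place + -ment
Each morpheme carries meaning
= 2 morphemes


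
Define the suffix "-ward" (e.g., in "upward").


Suffix: -ward
Example: upward (up + -ward)
Meaning = in the direction of
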